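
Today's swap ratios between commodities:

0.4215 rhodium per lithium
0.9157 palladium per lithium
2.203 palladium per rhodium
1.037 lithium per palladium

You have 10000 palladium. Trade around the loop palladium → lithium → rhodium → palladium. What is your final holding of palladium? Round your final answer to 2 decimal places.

9629.21

10000 palladium × 1.037 = 10370 lithium
10370 lithium × 0.4215 = 4370.955 rhodium
4370.955 rhodium × 2.203 = 9629.213865 palladium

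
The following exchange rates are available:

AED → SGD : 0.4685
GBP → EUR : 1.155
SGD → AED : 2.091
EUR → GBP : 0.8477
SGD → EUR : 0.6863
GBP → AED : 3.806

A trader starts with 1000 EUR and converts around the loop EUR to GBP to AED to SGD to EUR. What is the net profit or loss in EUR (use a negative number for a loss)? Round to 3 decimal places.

37.372

1000 EUR × 0.8477 = 847.7 GBP
847.7 GBP × 3.806 = 3226.3462 AED
3226.3462 AED × 0.4685 = 1511.5431947 SGD
1511.5431947 SGD × 0.6863 = 1037.37209452261 EUR
Net change: 1037.37209452261 − 1000 = 37.37209452261 EUR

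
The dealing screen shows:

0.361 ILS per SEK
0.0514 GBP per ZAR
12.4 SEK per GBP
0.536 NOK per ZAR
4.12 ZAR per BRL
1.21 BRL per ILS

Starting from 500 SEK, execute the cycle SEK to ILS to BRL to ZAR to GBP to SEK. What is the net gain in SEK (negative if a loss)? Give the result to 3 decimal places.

73.515

500 SEK × 0.361 = 180.5 ILS
180.5 ILS × 1.21 = 218.405 BRL
218.405 BRL × 4.12 = 899.8286 ZAR
899.8286 ZAR × 0.0514 = 46.25119004 GBP
46.25119004 GBP × 12.4 = 573.514756496 SEK
Net change: 573.514756496 − 500 = 73.514756496 SEK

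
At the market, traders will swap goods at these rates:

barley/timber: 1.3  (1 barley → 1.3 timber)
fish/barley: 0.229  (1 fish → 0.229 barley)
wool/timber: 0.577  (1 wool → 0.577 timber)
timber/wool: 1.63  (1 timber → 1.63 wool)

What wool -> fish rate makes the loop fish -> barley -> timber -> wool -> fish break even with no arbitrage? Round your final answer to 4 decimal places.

Known legs of the cycle: 0.229 × 1.3 × 1.63 = 0.485251
For no arbitrage the full-cycle product must be 1, so the missing rate is 1 / 0.485251 ≈ 2.060789.

2.0608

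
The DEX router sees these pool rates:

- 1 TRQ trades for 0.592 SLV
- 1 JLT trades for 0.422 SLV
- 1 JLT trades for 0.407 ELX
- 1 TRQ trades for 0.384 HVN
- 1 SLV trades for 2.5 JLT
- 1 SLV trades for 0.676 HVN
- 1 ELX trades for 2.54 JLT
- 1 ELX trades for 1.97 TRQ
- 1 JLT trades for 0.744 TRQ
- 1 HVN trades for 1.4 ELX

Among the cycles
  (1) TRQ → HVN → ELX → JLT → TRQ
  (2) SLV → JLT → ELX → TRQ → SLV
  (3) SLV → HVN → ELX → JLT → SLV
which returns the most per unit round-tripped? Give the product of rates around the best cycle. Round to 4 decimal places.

(1) 0.384 × 1.4 × 2.54 × 0.744 = 1.01593
(2) 2.5 × 0.407 × 1.97 × 0.592 = 1.18665
(3) 0.676 × 1.4 × 2.54 × 0.422 = 1.01443
Highest is cycle (2) at 1.1866 (>1, arbitrage).

1.1866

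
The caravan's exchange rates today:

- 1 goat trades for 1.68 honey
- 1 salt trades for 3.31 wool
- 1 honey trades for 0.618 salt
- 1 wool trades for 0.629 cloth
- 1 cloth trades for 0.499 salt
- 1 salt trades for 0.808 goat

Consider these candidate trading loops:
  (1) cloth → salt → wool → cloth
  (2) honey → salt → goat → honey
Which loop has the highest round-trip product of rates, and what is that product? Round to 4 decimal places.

1.0389

(1) 0.499 × 3.31 × 0.629 = 1.03891
(2) 0.618 × 0.808 × 1.68 = 0.83890
Highest is cycle (1) at 1.0389 (>1, arbitrage).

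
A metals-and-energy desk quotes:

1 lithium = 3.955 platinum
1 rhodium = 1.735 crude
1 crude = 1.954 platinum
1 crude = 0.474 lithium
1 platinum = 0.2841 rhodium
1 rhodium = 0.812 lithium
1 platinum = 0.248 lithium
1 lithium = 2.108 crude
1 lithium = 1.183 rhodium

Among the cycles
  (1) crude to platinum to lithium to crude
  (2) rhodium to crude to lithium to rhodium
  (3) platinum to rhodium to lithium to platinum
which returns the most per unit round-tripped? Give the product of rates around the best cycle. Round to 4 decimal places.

1.0215

(1) 1.954 × 0.248 × 2.108 = 1.02152
(2) 1.735 × 0.474 × 1.183 = 0.97289
(3) 0.2841 × 0.812 × 3.955 = 0.91238
Highest is cycle (1) at 1.0215 (>1, arbitrage).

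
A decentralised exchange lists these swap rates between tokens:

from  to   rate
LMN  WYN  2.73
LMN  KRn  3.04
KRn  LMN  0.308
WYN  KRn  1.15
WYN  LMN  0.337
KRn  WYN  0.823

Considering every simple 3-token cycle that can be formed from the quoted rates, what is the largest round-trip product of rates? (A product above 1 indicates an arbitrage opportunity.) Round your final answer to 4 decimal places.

LMN→WYN→KRn→LMN: 2.73 × 1.15 × 0.308 = 0.96697
LMN→KRn→WYN→LMN: 3.04 × 0.823 × 0.337 = 0.84315
Maximum is LMN→WYN→KRn→LMN at 0.9670; no arbitrage — every cycle loses value.

0.9670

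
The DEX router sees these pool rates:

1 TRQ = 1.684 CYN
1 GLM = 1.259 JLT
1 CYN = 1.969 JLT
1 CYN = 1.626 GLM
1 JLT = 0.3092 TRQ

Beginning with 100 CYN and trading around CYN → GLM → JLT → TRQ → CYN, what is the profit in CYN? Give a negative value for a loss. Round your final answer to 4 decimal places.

100 CYN × 1.626 = 162.6 GLM
162.6 GLM × 1.259 = 204.7134 JLT
204.7134 JLT × 0.3092 = 63.29738328 TRQ
63.29738328 TRQ × 1.684 = 106.59279344352 CYN
Net change: 106.59279344352 − 100 = 6.59279344352 CYN

6.5928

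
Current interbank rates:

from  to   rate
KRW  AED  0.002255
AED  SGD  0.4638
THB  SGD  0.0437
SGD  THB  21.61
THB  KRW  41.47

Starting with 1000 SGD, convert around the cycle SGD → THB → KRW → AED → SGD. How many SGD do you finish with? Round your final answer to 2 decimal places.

1000 SGD × 21.61 = 21610 THB
21610 THB × 41.47 = 896166.7 KRW
896166.7 KRW × 0.002255 = 2020.8559085 AED
2020.8559085 AED × 0.4638 = 937.2729703623 SGD

937.27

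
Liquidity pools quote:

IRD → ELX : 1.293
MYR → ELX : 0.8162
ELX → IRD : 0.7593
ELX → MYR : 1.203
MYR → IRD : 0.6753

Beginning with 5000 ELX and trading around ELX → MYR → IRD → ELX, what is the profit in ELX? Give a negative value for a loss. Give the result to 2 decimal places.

5000 ELX × 1.203 = 6015 MYR
6015 MYR × 0.6753 = 4061.9295 IRD
4061.9295 IRD × 1.293 = 5252.0748435 ELX
Net change: 5252.0748435 − 5000 = 252.0748435 ELX

252.07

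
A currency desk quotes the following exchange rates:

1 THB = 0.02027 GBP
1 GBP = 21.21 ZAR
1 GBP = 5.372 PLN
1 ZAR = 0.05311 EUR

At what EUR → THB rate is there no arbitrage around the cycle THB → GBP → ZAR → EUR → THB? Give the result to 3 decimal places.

Known legs of the cycle: 0.02027 × 21.21 × 0.05311 = 0.022833407037
For no arbitrage the full-cycle product must be 1, so the missing rate is 1 / 0.022833407037 ≈ 43.79548.

43.795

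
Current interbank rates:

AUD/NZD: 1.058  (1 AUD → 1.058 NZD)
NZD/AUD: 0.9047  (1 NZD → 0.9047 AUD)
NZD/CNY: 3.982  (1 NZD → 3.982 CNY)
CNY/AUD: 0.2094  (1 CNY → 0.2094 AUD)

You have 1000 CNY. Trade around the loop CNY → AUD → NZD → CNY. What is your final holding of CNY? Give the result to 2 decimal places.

882.19

1000 CNY × 0.2094 = 209.4 AUD
209.4 AUD × 1.058 = 221.5452 NZD
221.5452 NZD × 3.982 = 882.1929864 CNY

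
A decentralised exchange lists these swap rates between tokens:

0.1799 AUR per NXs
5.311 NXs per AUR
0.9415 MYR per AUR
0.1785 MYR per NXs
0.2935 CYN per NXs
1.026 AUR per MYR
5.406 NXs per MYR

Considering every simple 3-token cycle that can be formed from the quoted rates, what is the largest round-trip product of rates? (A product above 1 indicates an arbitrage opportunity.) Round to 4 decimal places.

0.9727

NXs→MYR→AUR→NXs: 0.1785 × 1.026 × 5.311 = 0.97266
NXs→AUR→MYR→NXs: 0.1799 × 0.9415 × 5.406 = 0.91565
Maximum is NXs→MYR→AUR→NXs at 0.9727; no arbitrage — every cycle loses value.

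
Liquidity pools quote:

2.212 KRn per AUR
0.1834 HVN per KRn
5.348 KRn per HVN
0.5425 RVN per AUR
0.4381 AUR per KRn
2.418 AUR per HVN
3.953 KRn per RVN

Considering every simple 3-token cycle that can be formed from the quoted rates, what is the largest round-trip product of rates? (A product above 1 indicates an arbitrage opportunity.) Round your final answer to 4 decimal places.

0.9809

HVN→AUR→KRn→HVN: 2.418 × 2.212 × 0.1834 = 0.98094
KRn→AUR→RVN→KRn: 0.4381 × 0.5425 × 3.953 = 0.93951
Maximum is HVN→AUR→KRn→HVN at 0.9809; no arbitrage — every cycle loses value.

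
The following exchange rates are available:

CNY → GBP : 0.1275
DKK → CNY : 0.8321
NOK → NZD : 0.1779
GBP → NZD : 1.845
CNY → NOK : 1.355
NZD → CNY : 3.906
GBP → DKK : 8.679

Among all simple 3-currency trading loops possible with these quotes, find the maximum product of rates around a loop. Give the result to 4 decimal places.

0.9416

NZD→CNY→NOK→NZD: 3.906 × 1.355 × 0.1779 = 0.94156
DKK→CNY→GBP→DKK: 0.8321 × 0.1275 × 8.679 = 0.92078
NZD→CNY→GBP→NZD: 3.906 × 0.1275 × 1.845 = 0.91884
Maximum is NZD→CNY→NOK→NZD at 0.9416; no arbitrage — every cycle loses value.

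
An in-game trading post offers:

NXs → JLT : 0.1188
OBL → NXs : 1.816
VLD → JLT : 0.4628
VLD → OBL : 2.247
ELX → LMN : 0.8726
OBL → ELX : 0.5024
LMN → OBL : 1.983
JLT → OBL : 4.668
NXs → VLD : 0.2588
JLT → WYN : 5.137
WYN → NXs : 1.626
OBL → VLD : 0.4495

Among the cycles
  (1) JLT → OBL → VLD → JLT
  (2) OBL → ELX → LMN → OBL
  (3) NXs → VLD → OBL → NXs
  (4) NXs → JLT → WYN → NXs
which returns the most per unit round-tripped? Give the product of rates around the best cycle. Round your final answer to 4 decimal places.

(1) 4.668 × 0.4495 × 0.4628 = 0.97108
(2) 0.5024 × 0.8726 × 1.983 = 0.86934
(3) 0.2588 × 2.247 × 1.816 = 1.05605
(4) 0.1188 × 5.137 × 1.626 = 0.99231
Highest is cycle (3) at 1.0560 (>1, arbitrage).

1.0560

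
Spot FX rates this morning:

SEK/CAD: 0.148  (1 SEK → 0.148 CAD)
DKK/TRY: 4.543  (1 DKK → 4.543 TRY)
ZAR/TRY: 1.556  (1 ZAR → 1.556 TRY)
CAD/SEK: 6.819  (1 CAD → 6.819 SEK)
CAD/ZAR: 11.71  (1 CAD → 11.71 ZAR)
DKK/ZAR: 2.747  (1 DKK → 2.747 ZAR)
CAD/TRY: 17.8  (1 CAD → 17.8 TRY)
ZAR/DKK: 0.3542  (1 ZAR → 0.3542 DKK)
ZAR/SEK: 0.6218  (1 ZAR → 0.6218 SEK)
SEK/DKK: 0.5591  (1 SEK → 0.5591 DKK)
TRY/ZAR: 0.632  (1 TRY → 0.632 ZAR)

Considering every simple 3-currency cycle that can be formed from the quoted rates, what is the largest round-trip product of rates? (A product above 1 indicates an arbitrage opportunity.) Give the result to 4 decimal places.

1.0776

CAD→ZAR→SEK→CAD: 11.71 × 0.6218 × 0.148 = 1.07763
DKK→TRY→ZAR→DKK: 4.543 × 0.632 × 0.3542 = 1.01697
DKK→ZAR→SEK→DKK: 2.747 × 0.6218 × 0.5591 = 0.95499
Maximum is CAD→ZAR→SEK→CAD at 1.0776; arbitrage exists.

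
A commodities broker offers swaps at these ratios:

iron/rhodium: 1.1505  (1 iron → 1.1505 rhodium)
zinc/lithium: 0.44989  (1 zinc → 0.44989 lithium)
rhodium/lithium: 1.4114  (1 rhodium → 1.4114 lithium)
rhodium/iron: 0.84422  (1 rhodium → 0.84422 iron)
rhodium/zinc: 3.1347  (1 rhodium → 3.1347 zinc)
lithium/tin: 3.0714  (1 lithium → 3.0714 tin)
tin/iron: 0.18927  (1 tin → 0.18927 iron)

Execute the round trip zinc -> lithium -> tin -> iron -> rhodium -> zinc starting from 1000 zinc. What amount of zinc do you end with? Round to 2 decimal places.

943.21

1000 zinc × 0.44989 = 449.89 lithium
449.89 lithium × 3.0714 = 1381.792146 tin
1381.792146 tin × 0.18927 = 261.53179947342 iron
261.53179947342 iron × 1.1505 = 300.89233529416971 rhodium
300.89233529416971 rhodium × 3.1347 = 943.207203446633789937 zinc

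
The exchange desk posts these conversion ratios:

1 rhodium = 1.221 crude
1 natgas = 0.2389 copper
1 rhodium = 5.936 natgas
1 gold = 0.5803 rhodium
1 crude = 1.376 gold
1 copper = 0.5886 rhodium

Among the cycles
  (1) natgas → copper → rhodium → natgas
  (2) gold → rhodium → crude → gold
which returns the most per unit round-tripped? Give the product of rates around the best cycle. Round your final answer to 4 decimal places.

0.9750

(1) 0.2389 × 0.5886 × 5.936 = 0.83470
(2) 0.5803 × 1.221 × 1.376 = 0.97496
Highest is cycle (2) at 0.9750 (≤1, no arbitrage).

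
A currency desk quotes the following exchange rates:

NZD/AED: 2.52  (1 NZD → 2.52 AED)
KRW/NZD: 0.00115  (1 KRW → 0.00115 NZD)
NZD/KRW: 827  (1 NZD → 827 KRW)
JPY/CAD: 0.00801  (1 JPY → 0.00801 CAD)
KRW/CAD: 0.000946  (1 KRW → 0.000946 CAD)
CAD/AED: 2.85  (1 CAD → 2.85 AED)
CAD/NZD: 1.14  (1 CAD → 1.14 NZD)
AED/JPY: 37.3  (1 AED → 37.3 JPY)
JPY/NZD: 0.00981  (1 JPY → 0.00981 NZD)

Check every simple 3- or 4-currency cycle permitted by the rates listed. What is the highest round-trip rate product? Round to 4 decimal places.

0.9221

AED→JPY→NZD→AED: 37.3 × 0.00981 × 2.52 = 0.92210
CAD→NZD→KRW→CAD: 1.14 × 827 × 0.000946 = 0.89187
AED→JPY→CAD→NZD→AED: 37.3 × 0.00801 × 1.14 × 2.52 = 0.85832
AED→JPY→CAD→AED: 37.3 × 0.00801 × 2.85 = 0.85150
Maximum is AED→JPY→NZD→AED at 0.9221; no arbitrage — every cycle loses value.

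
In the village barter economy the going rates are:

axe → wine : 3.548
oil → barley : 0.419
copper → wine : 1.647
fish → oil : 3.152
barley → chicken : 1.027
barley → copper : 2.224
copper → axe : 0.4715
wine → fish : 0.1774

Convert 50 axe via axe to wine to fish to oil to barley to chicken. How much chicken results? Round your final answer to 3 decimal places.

42.685

50 axe × 3.548 = 177.4 wine
177.4 wine × 0.1774 = 31.47076 fish
31.47076 fish × 3.152 = 99.19583552 oil
99.19583552 oil × 0.419 = 41.56305508288 barley
41.56305508288 barley × 1.027 = 42.68525757011776 chicken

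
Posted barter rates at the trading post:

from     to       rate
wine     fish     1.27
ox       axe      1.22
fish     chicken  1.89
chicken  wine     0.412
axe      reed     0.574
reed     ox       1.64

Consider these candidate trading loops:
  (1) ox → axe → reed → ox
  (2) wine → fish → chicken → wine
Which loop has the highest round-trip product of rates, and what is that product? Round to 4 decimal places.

1.1485

(1) 1.22 × 0.574 × 1.64 = 1.14846
(2) 1.27 × 1.89 × 0.412 = 0.98892
Highest is cycle (1) at 1.1485 (>1, arbitrage).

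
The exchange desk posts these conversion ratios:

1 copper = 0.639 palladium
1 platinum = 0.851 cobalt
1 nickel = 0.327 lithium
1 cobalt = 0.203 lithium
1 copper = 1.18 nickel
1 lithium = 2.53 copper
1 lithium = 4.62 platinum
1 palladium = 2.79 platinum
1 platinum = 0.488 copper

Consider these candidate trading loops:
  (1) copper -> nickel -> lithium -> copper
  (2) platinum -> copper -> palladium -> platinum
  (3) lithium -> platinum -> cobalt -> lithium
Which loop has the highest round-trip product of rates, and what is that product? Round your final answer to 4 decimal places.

0.9762

(1) 1.18 × 0.327 × 2.53 = 0.97623
(2) 0.488 × 0.639 × 2.79 = 0.87001
(3) 4.62 × 0.851 × 0.203 = 0.79812
Highest is cycle (1) at 0.9762 (≤1, no arbitrage).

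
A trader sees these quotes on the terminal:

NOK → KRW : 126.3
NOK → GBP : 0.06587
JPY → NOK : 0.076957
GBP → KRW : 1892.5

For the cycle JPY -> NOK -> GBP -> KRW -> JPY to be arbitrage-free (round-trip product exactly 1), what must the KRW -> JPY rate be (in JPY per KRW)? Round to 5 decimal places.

0.10424

Known legs of the cycle: 0.076957 × 0.06587 × 1892.5 = 9.593380739075
For no arbitrage the full-cycle product must be 1, so the missing rate is 1 / 9.593380739075 ≈ 0.1042385.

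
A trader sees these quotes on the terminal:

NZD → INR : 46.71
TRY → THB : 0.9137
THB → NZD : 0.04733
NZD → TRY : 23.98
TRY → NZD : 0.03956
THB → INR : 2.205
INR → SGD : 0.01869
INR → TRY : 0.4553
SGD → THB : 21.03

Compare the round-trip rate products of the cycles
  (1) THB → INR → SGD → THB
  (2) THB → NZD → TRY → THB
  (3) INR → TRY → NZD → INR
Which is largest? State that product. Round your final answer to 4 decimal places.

(1) 2.205 × 0.01869 × 21.03 = 0.86668
(2) 0.04733 × 23.98 × 0.9137 = 1.03703
(3) 0.4553 × 0.03956 × 46.71 = 0.84133
Highest is cycle (2) at 1.0370 (>1, arbitrage).

1.0370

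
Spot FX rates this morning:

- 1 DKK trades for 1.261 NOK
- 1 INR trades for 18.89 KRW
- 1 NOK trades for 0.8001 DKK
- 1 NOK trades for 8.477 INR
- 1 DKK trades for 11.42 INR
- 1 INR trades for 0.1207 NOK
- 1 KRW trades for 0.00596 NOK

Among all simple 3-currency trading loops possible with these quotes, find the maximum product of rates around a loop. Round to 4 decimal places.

DKK→INR→NOK→DKK: 11.42 × 0.1207 × 0.8001 = 1.10285
KRW→NOK→INR→KRW: 0.00596 × 8.477 × 18.89 = 0.95438
Maximum is DKK→INR→NOK→DKK at 1.1029; arbitrage exists.

1.1029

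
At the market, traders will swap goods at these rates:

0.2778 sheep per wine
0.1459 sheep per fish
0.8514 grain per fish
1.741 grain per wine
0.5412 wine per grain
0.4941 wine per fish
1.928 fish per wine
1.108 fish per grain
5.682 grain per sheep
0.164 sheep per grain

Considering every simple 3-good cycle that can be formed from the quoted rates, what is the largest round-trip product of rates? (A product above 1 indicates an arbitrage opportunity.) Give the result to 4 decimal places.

wine→grain→fish→wine: 1.741 × 1.108 × 0.4941 = 0.95313
fish→sheep→grain→fish: 0.1459 × 5.682 × 1.108 = 0.91854
wine→fish→grain→wine: 1.928 × 0.8514 × 0.5412 = 0.88838
wine→sheep→grain→wine: 0.2778 × 5.682 × 0.5412 = 0.85426
Maximum is wine→grain→fish→wine at 0.9531; no arbitrage — every cycle loses value.

0.9531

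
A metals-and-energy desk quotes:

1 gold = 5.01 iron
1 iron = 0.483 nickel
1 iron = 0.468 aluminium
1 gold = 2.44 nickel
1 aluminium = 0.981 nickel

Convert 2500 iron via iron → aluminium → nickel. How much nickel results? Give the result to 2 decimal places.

1147.77

2500 iron × 0.468 = 1170 aluminium
1170 aluminium × 0.981 = 1147.77 nickel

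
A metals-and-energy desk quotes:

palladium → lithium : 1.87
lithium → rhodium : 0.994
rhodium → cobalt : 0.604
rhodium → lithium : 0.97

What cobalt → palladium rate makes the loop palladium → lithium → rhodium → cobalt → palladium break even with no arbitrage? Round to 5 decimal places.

Known legs of the cycle: 1.87 × 0.994 × 0.604 = 1.12270312
For no arbitrage the full-cycle product must be 1, so the missing rate is 1 / 1.12270312 ≈ 0.8907074.

0.89071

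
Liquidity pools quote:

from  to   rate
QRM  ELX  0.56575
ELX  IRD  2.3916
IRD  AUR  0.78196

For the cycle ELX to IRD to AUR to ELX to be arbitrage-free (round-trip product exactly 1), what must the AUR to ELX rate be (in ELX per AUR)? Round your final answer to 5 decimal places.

Known legs of the cycle: 2.3916 × 0.78196 = 1.870135536
For no arbitrage the full-cycle product must be 1, so the missing rate is 1 / 1.870135536 ≈ 0.5347206.

0.53472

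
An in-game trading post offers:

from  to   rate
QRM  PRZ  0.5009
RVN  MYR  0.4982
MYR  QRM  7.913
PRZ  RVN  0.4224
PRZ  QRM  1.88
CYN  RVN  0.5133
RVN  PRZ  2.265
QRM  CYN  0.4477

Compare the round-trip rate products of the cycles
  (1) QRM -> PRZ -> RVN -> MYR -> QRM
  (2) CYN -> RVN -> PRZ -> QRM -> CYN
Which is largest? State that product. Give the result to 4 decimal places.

0.9786

(1) 0.5009 × 0.4224 × 0.4982 × 7.913 = 0.83410
(2) 0.5133 × 2.265 × 1.88 × 0.4477 = 0.97855
Highest is cycle (2) at 0.9786 (≤1, no arbitrage).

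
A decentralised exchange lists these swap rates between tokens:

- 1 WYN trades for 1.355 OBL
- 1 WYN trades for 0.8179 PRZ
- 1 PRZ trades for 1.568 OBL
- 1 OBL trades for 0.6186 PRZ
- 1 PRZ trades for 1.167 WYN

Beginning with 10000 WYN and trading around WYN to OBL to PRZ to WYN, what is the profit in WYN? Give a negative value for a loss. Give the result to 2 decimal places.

10000 WYN × 1.355 = 13550 OBL
13550 OBL × 0.6186 = 8382.03 PRZ
8382.03 PRZ × 1.167 = 9781.82901 WYN
Net change: 9781.82901 − 10000 = -218.17099 WYN

-218.17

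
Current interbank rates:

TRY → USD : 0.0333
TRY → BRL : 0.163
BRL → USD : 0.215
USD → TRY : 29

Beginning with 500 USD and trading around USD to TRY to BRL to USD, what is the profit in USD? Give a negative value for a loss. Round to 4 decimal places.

500 USD × 29 = 14500 TRY
14500 TRY × 0.163 = 2363.5 BRL
2363.5 BRL × 0.215 = 508.1525 USD
Net change: 508.1525 − 500 = 8.1525 USD

8.1525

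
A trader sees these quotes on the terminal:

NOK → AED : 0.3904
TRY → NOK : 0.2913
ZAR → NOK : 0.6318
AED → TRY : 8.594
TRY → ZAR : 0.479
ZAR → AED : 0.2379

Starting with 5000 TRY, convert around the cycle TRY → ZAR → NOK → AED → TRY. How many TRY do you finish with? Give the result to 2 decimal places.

5076.80

5000 TRY × 0.479 = 2395 ZAR
2395 ZAR × 0.6318 = 1513.161 NOK
1513.161 NOK × 0.3904 = 590.7380544 AED
590.7380544 AED × 8.594 = 5076.8028395136 TRY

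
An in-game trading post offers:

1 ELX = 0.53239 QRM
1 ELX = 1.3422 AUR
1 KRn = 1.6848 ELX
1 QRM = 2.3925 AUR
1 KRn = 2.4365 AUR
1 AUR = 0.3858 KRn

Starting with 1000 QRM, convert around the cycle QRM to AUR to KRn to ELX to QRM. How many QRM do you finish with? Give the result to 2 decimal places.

1000 QRM × 2.3925 = 2392.5 AUR
2392.5 AUR × 0.3858 = 923.0265 KRn
923.0265 KRn × 1.6848 = 1555.1150472 ELX
1555.1150472 ELX × 0.53239 = 827.927699978808 QRM

827.93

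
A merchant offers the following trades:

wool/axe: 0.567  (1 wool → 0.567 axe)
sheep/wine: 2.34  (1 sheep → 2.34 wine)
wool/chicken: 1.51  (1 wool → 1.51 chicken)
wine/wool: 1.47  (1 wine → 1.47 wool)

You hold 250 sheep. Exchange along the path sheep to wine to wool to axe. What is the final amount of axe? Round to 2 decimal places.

250 sheep × 2.34 = 585 wine
585 wine × 1.47 = 859.95 wool
859.95 wool × 0.567 = 487.59165 axe

487.59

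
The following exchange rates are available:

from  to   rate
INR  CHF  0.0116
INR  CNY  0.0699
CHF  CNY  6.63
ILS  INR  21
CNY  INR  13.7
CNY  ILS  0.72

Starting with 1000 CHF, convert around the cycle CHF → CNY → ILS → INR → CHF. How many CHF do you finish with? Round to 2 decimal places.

1000 CHF × 6.63 = 6630 CNY
6630 CNY × 0.72 = 4773.6 ILS
4773.6 ILS × 21 = 100245.6 INR
100245.6 INR × 0.0116 = 1162.84896 CHF

1162.85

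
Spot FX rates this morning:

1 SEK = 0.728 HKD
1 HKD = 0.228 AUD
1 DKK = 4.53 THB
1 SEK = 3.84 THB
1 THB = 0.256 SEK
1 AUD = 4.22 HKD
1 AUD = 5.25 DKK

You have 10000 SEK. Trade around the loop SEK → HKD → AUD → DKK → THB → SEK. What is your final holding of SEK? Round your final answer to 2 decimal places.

10000 SEK × 0.728 = 7280 HKD
7280 HKD × 0.228 = 1659.84 AUD
1659.84 AUD × 5.25 = 8714.16 DKK
8714.16 DKK × 4.53 = 39475.1448 THB
39475.1448 THB × 0.256 = 10105.6370688 SEK

10105.64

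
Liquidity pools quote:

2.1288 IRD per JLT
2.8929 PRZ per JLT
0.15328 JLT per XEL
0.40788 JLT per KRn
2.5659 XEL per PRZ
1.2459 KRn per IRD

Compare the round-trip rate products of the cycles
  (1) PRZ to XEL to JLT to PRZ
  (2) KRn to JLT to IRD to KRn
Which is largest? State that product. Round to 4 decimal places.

(1) 2.5659 × 0.15328 × 2.8929 = 1.13778
(2) 0.40788 × 2.1288 × 1.2459 = 1.08181
Highest is cycle (1) at 1.1378 (>1, arbitrage).

1.1378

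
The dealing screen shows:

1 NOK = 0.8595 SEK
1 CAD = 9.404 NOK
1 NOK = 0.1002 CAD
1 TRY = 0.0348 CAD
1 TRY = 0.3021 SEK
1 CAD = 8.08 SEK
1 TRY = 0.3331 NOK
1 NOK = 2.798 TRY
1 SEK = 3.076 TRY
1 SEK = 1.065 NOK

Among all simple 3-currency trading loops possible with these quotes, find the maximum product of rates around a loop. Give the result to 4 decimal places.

0.9157

NOK→TRY→CAD→NOK: 2.798 × 0.0348 × 9.404 = 0.91567
NOK→TRY→SEK→NOK: 2.798 × 0.3021 × 1.065 = 0.90022
NOK→SEK→TRY→NOK: 0.8595 × 3.076 × 0.3331 = 0.88066
CAD→SEK→TRY→CAD: 8.08 × 3.076 × 0.0348 = 0.86492
NOK→CAD→SEK→NOK: 0.1002 × 8.08 × 1.065 = 0.86224
Maximum is NOK→TRY→CAD→NOK at 0.9157; no arbitrage — every cycle loses value.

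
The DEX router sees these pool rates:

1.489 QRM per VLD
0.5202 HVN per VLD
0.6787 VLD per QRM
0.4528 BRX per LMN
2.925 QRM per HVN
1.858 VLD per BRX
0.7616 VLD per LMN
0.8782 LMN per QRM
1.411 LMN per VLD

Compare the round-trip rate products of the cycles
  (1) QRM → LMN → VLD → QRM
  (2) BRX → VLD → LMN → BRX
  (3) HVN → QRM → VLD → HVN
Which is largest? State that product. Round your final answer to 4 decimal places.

(1) 0.8782 × 0.7616 × 1.489 = 0.99590
(2) 1.858 × 1.411 × 0.4528 = 1.18708
(3) 2.925 × 0.6787 × 0.5202 = 1.03270
Highest is cycle (2) at 1.1871 (>1, arbitrage).

1.1871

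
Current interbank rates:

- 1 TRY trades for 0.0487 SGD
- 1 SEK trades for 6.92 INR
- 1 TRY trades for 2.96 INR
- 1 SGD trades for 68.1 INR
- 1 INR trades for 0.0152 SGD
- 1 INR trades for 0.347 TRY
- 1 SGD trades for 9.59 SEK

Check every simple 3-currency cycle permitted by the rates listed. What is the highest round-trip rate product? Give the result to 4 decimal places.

TRY→SGD→INR→TRY: 0.0487 × 68.1 × 0.347 = 1.15082
INR→SGD→SEK→INR: 0.0152 × 9.59 × 6.92 = 1.00871
Maximum is TRY→SGD→INR→TRY at 1.1508; arbitrage exists.

1.1508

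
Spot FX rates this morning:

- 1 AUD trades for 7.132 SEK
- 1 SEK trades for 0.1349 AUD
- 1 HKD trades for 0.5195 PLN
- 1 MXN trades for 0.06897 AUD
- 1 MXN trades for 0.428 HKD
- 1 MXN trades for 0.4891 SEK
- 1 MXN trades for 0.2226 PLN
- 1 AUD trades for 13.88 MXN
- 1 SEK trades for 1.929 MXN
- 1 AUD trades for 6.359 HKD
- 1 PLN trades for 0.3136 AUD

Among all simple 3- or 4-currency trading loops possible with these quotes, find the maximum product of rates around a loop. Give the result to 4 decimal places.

1.0360

HKD→PLN→AUD→HKD: 0.5195 × 0.3136 × 6.359 = 1.03598
MXN→PLN→AUD→MXN: 0.2226 × 0.3136 × 13.88 = 0.96893
MXN→HKD→PLN→AUD→MXN: 0.428 × 0.5195 × 0.3136 × 13.88 = 0.96782
MXN→PLN→AUD→SEK→MXN: 0.2226 × 0.3136 × 7.132 × 1.929 = 0.96038
MXN→AUD→SEK→MXN: 0.06897 × 7.132 × 1.929 = 0.94886
MXN→SEK→AUD→MXN: 0.4891 × 0.1349 × 13.88 = 0.91580
Maximum is HKD→PLN→AUD→HKD at 1.0360; arbitrage exists.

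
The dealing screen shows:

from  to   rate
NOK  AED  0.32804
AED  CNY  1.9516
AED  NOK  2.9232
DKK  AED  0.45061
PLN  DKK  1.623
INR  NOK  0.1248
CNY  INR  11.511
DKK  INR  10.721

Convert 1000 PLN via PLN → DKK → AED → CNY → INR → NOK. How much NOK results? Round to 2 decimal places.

1000 PLN × 1.623 = 1623 DKK
1623 DKK × 0.45061 = 731.34003 AED
731.34003 AED × 1.9516 = 1427.283202548 CNY
1427.283202548 CNY × 11.511 = 16429.456944530028 INR
16429.456944530028 INR × 0.1248 = 2050.3962266773474944 NOK

2050.40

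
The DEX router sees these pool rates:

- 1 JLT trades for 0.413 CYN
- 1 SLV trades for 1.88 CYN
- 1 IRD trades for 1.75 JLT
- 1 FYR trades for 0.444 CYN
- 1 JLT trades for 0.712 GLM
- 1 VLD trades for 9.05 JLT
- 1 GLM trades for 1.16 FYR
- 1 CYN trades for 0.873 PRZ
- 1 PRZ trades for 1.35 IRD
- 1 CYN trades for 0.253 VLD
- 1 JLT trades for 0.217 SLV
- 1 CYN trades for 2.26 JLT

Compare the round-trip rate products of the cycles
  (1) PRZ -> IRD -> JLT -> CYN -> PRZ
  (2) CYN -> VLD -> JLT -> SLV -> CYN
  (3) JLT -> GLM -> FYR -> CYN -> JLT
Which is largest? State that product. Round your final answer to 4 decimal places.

(1) 1.35 × 1.75 × 0.413 × 0.873 = 0.85180
(2) 0.253 × 9.05 × 0.217 × 1.88 = 0.93409
(3) 0.712 × 1.16 × 0.444 × 2.26 = 0.82876
Highest is cycle (2) at 0.9341 (≤1, no arbitrage).

0.9341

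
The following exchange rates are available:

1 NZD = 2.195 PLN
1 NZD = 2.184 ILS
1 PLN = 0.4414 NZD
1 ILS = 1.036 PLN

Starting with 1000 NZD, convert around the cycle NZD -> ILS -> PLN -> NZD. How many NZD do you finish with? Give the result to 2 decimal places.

998.72

1000 NZD × 2.184 = 2184 ILS
2184 ILS × 1.036 = 2262.624 PLN
2262.624 PLN × 0.4414 = 998.7222336 NZD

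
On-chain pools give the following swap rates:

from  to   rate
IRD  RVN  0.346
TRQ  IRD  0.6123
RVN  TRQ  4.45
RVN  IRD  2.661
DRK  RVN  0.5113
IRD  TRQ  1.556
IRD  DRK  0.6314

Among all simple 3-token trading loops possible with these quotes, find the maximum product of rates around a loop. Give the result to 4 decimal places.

IRD→RVN→TRQ→IRD: 0.346 × 4.45 × 0.6123 = 0.94276
IRD→DRK→RVN→IRD: 0.6314 × 0.5113 × 2.661 = 0.85906
Maximum is IRD→RVN→TRQ→IRD at 0.9428; no arbitrage — every cycle loses value.

0.9428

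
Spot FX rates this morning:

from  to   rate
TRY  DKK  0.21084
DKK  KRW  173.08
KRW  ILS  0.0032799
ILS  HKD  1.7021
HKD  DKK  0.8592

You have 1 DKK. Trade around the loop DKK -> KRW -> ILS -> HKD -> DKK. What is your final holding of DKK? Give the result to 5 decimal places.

0.83021

1 DKK × 173.08 = 173.08 KRW
173.08 KRW × 0.0032799 = 0.567685092 ILS
0.567685092 ILS × 1.7021 = 0.9662567950932 HKD
0.9662567950932 HKD × 0.8592 = 0.83020783834407744 DKK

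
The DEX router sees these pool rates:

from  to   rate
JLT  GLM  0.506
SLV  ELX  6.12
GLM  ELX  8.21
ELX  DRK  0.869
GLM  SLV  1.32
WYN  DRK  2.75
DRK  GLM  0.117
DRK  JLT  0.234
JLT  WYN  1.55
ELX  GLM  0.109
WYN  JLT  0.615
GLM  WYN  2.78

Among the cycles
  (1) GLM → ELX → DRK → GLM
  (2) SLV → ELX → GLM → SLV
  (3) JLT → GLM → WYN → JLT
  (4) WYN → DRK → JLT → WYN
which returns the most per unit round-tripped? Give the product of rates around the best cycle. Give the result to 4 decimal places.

0.9974

(1) 8.21 × 0.869 × 0.117 = 0.83474
(2) 6.12 × 0.109 × 1.32 = 0.88055
(3) 0.506 × 2.78 × 0.615 = 0.86511
(4) 2.75 × 0.234 × 1.55 = 0.99743
Highest is cycle (4) at 0.9974 (≤1, no arbitrage).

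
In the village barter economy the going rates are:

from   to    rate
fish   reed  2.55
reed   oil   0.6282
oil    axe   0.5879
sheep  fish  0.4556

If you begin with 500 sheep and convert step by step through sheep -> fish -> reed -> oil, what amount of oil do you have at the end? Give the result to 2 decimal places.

364.92

500 sheep × 0.4556 = 227.8 fish
227.8 fish × 2.55 = 580.89 reed
580.89 reed × 0.6282 = 364.915098 oil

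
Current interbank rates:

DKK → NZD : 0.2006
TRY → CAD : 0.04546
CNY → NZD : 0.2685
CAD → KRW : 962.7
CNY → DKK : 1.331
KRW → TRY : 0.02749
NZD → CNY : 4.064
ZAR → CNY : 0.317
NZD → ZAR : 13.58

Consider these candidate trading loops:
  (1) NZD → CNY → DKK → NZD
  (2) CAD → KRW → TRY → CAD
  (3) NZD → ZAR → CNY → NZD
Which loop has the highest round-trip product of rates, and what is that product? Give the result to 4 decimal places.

(1) 4.064 × 1.331 × 0.2006 = 1.08508
(2) 962.7 × 0.02749 × 0.04546 = 1.20308
(3) 13.58 × 0.317 × 0.2685 = 1.15585
Highest is cycle (2) at 1.2031 (>1, arbitrage).

1.2031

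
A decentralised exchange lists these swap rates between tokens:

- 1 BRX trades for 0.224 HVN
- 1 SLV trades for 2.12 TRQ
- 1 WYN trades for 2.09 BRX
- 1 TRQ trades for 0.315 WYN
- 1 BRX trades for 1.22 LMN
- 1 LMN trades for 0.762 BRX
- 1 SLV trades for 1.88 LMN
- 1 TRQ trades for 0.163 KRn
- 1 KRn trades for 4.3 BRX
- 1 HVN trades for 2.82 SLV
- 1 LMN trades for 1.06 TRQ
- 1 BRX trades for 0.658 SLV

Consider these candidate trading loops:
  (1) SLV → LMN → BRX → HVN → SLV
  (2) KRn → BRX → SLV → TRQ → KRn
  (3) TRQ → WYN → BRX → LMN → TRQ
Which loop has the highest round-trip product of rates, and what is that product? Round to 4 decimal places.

0.9777

(1) 1.88 × 0.762 × 0.224 × 2.82 = 0.90492
(2) 4.3 × 0.658 × 2.12 × 0.163 = 0.97773
(3) 0.315 × 2.09 × 1.22 × 1.06 = 0.85138
Highest is cycle (2) at 0.9777 (≤1, no arbitrage).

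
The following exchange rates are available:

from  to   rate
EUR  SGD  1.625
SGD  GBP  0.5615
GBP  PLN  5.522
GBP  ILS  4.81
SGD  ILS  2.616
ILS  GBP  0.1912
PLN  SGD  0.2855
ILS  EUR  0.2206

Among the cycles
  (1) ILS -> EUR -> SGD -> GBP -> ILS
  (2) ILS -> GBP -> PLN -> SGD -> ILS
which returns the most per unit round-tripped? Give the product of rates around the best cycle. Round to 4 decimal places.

0.9682

(1) 0.2206 × 1.625 × 0.5615 × 4.81 = 0.96817
(2) 0.1912 × 5.522 × 0.2855 × 2.616 = 0.78855
Highest is cycle (1) at 0.9682 (≤1, no arbitrage).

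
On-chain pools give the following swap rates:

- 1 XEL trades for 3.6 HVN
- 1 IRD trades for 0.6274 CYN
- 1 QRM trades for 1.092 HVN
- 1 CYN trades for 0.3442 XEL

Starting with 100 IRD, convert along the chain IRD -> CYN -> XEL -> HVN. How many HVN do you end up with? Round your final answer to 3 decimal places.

77.742

100 IRD × 0.6274 = 62.74 CYN
62.74 CYN × 0.3442 = 21.595108 XEL
21.595108 XEL × 3.6 = 77.7423888 HVN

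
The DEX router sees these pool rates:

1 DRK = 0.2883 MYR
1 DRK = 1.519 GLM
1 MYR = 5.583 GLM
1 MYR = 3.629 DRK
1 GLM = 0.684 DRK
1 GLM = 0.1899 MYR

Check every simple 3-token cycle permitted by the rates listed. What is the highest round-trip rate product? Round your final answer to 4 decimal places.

DRK→MYR→GLM→DRK: 0.2883 × 5.583 × 0.684 = 1.10095
DRK→GLM→MYR→DRK: 1.519 × 0.1899 × 3.629 = 1.04681
Maximum is DRK→MYR→GLM→DRK at 1.1010; arbitrage exists.

1.1010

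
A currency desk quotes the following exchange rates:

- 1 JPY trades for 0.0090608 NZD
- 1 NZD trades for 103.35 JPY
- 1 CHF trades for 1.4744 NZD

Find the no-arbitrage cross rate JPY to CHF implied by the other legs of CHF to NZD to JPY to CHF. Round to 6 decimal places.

0.006563

Known legs of the cycle: 1.4744 × 103.35 = 152.37924
For no arbitrage the full-cycle product must be 1, so the missing rate is 1 / 152.37924 ≈ 0.00656257.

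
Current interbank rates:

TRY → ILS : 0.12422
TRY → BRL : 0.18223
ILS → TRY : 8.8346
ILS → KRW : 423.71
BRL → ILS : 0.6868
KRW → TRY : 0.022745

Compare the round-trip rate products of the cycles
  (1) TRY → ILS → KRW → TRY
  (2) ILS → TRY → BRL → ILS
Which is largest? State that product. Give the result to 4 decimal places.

1.1971

(1) 0.12422 × 423.71 × 0.022745 = 1.19714
(2) 8.8346 × 0.18223 × 0.6868 = 1.10570
Highest is cycle (1) at 1.1971 (>1, arbitrage).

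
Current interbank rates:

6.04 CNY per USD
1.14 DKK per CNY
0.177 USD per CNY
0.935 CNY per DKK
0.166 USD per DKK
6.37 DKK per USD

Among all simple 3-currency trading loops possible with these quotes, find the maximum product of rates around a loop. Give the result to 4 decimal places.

1.1430

DKK→USD→CNY→DKK: 0.166 × 6.04 × 1.14 = 1.14301
DKK→CNY→USD→DKK: 0.935 × 0.177 × 6.37 = 1.05420
Maximum is DKK→USD→CNY→DKK at 1.1430; arbitrage exists.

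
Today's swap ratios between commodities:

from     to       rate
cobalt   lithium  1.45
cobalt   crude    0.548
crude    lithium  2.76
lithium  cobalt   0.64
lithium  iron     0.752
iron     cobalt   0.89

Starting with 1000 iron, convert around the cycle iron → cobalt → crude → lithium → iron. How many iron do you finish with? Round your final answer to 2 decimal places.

1012.27

1000 iron × 0.89 = 890 cobalt
890 cobalt × 0.548 = 487.72 crude
487.72 crude × 2.76 = 1346.1072 lithium
1346.1072 lithium × 0.752 = 1012.2726144 iron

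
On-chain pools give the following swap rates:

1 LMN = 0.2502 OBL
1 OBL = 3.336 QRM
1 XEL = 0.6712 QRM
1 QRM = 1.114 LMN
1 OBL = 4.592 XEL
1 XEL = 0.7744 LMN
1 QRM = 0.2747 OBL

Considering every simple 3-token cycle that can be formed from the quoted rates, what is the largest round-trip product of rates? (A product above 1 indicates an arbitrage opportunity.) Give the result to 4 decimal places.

OBL→QRM→LMN→OBL: 3.336 × 1.114 × 0.2502 = 0.92982
XEL→LMN→OBL→XEL: 0.7744 × 0.2502 × 4.592 = 0.88972
XEL→QRM→OBL→XEL: 0.6712 × 0.2747 × 4.592 = 0.84667
Maximum is OBL→QRM→LMN→OBL at 0.9298; no arbitrage — every cycle loses value.

0.9298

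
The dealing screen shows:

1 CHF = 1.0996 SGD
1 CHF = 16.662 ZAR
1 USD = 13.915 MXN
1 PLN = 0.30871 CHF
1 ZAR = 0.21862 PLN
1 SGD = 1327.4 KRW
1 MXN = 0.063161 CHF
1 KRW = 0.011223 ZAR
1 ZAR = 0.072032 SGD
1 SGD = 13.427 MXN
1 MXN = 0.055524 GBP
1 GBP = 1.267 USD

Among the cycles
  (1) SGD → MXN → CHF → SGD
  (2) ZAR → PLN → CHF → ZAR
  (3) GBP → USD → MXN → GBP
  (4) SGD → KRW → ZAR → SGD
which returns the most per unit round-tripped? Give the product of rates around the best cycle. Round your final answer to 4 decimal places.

(1) 13.427 × 0.063161 × 1.0996 = 0.93253
(2) 0.21862 × 0.30871 × 16.662 = 1.12452
(3) 1.267 × 13.915 × 0.055524 = 0.97891
(4) 1327.4 × 0.011223 × 0.072032 = 1.07309
Highest is cycle (2) at 1.1245 (>1, arbitrage).

1.1245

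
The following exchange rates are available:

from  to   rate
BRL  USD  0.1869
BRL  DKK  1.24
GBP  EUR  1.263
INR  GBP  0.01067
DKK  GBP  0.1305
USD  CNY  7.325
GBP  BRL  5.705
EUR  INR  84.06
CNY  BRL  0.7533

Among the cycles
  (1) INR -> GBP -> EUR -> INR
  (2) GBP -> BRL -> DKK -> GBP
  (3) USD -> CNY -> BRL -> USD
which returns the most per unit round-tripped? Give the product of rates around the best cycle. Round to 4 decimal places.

(1) 0.01067 × 1.263 × 84.06 = 1.13281
(2) 5.705 × 1.24 × 0.1305 = 0.92318
(3) 7.325 × 0.7533 × 0.1869 = 1.03130
Highest is cycle (1) at 1.1328 (>1, arbitrage).

1.1328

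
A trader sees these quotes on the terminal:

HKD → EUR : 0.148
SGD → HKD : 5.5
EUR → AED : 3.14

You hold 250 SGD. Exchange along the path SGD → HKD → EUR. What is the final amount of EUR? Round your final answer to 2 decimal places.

250 SGD × 5.5 = 1375 HKD
1375 HKD × 0.148 = 203.5 EUR

203.50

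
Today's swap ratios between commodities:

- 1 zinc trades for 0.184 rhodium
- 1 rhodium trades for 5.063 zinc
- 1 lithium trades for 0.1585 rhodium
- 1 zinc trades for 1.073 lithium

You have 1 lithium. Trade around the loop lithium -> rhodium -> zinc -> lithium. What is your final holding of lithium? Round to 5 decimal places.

1 lithium × 0.1585 = 0.1585 rhodium
0.1585 rhodium × 5.063 = 0.8024855 zinc
0.8024855 zinc × 1.073 = 0.8610669415 lithium

0.86107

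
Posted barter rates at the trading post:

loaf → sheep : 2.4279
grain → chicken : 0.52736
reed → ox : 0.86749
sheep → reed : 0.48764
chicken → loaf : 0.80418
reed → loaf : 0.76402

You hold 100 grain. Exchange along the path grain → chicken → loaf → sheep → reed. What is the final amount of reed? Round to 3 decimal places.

100 grain × 0.52736 = 52.736 chicken
52.736 chicken × 0.80418 = 42.40923648 loaf
42.40923648 loaf × 2.4279 = 102.965385249792 sheep
102.965385249792 sheep × 0.48764 = 50.21004046320857088 reed

50.210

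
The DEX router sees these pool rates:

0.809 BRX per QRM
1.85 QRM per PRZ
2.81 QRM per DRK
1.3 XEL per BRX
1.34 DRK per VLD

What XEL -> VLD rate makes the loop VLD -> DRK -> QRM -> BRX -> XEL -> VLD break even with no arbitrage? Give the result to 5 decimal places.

Known legs of the cycle: 1.34 × 2.81 × 0.809 × 1.3 = 3.96007118
For no arbitrage the full-cycle product must be 1, so the missing rate is 1 / 3.96007118 ≈ 0.2525207.

0.25252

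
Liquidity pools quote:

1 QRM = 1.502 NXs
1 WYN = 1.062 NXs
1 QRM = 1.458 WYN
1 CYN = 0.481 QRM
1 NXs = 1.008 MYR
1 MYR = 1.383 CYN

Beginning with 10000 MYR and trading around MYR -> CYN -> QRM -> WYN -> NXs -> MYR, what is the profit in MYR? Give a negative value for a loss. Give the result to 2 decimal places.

382.69

10000 MYR × 1.383 = 13830 CYN
13830 CYN × 0.481 = 6652.23 QRM
6652.23 QRM × 1.458 = 9698.95134 WYN
9698.95134 WYN × 1.062 = 10300.28632308 NXs
10300.28632308 NXs × 1.008 = 10382.68861366464 MYR
Net change: 10382.68861366464 − 10000 = 382.68861366464 MYR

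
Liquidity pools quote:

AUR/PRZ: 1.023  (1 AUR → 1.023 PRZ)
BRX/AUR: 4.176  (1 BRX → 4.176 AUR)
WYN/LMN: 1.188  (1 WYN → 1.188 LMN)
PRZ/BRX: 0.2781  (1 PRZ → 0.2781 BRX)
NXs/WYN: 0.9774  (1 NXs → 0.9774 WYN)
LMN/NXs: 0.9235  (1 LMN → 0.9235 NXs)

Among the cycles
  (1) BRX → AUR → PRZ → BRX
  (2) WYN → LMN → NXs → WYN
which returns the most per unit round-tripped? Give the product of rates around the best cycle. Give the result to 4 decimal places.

1.1881

(1) 4.176 × 1.023 × 0.2781 = 1.18806
(2) 1.188 × 0.9235 × 0.9774 = 1.07232
Highest is cycle (1) at 1.1881 (>1, arbitrage).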